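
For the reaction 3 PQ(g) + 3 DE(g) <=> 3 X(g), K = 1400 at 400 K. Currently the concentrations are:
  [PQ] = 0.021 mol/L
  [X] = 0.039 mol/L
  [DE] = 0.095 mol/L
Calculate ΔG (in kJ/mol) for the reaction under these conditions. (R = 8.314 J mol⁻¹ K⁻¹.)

Q = [X]³ / ([PQ]³·[DE]³) = (0.039)³ / ((0.021)³·(0.095)³) = 7470
ΔG = RT ln(Q/K) = (8.314 J mol⁻¹ K⁻¹)(400 K) × ln(7470/1400)
   = (3.326 kJ/mol)(1.674) = 5.57 kJ/mol
ΔG > 0, so the forward reaction is non-spontaneous (proceeds in reverse).

ΔG = 5.57 kJ/mol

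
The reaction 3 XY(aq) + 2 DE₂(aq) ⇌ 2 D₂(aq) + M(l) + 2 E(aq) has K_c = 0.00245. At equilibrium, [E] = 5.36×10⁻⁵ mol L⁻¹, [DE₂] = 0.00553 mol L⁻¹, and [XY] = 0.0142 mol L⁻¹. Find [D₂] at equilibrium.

[D₂] = 0.00864 mol L⁻¹

(M is a pure liquid — omitted from K_c.)
At equilibrium, K_c = [D₂]²·[E]² / ([XY]³·[DE₂]²) = 0.00245.
([D₂])²·(5.36×10⁻⁵)² / ((0.0142)³·(0.00553)²) = 0.00245
[D₂]² = 7.47×10⁻⁵ ⇒ [D₂] = 0.00864 mol L⁻¹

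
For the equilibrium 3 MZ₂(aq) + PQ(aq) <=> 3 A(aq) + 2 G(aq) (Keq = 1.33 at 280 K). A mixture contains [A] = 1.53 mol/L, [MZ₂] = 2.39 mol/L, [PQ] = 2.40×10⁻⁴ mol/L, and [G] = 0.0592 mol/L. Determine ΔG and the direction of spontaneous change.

ΔG = 2.46 kJ/mol; the forward reaction is non-spontaneous

Q = [A]³·[G]² / ([MZ₂]³·[PQ]) = (1.53)³·(0.0592)² / ((2.39)³·(2.40×10⁻⁴)) = 3.83
ΔG = RT ln(Q/Keq) = (8.314 J mol⁻¹ K⁻¹)(280 K) × ln(3.83/1.33)
   = (2.328 kJ/mol)(1.058) = 2.46 kJ/mol
ΔG > 0, so the forward reaction is non-spontaneous (proceeds in reverse).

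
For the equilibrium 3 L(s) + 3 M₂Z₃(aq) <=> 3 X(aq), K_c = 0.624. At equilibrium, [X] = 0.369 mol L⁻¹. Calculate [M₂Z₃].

(L is a pure solid — omitted from K_c.)
At equilibrium, K_c = [X]³ / [M₂Z₃]³ = 0.624.
(0.369)³ / ([M₂Z₃])³ = 0.624
[M₂Z₃]³ = 0.0805 ⇒ [M₂Z₃] = 0.432 mol L⁻¹

[M₂Z₃] = 0.432 mol L⁻¹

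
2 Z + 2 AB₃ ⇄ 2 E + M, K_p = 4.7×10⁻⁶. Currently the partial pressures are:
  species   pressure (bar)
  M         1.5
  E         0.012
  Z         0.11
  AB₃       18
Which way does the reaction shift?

to the left

Q_p = P(E)²·P(M) / (P(Z)²·P(AB₃)²) = (0.012)²·(1.5) / ((0.11)²·(18)²) = 5.5×10⁻⁵
Q_p = 5.5×10⁻⁵ > K_p = 4.7×10⁻⁶, so the reverse reaction proceeds.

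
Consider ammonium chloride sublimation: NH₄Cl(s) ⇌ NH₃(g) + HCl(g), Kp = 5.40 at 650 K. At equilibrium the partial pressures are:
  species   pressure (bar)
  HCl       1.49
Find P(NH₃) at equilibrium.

P(NH₃) = 3.62 bar

(NH₄Cl is a pure solid — omitted from Kp.)
At equilibrium, Kp = P(NH₃)·P(HCl) = 5.40.
(P(NH₃))·(1.49) = 5.40
P(NH₃) = 3.62 bar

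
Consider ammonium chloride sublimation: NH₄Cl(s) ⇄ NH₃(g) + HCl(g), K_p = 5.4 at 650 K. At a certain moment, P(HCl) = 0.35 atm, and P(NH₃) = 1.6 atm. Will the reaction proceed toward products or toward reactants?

to the right

(NH₄Cl is a pure solid — omitted from Q_p.)
Q_p = P(NH₃)·P(HCl) = (1.6)·(0.35) = 0.56
Q_p = 0.56 < K_p = 5.4, so the forward reaction proceeds.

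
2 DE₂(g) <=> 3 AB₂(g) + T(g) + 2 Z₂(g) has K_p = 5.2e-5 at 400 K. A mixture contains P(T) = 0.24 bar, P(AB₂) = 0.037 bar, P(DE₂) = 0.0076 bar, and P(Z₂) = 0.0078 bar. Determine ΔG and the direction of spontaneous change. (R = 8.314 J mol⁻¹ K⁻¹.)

ΔG = -4.66 kJ/mol; the forward reaction is spontaneous

Q_p = P(AB₂)³·P(T)·P(Z₂)² / P(DE₂)² = (0.037)³·(0.24)·(0.0078)² / (0.0076)² = 1.28e-5
ΔG = RT ln(Q_p/K_p) = (8.314 J mol⁻¹ K⁻¹)(400 K) × ln(1.28e-5/5.2e-5)
   = (3.326 kJ/mol)(-1.402) = -4.66 kJ/mol
ΔG < 0, so the forward reaction is spontaneous (proceeds forward).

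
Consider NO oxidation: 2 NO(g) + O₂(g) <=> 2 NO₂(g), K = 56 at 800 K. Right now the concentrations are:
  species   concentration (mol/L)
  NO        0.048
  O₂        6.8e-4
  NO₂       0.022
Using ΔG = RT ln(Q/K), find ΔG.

ΔG = 11.4 kJ/mol

Q = [NO₂]² / ([NO]²·[O₂]) = (0.022)² / ((0.048)²·(6.8e-4)) = 309
ΔG = RT ln(Q/K) = (8.314 J mol⁻¹ K⁻¹)(800 K) × ln(309/56)
   = (6.651 kJ/mol)(1.708) = 11.4 kJ/mol
ΔG > 0, so the forward reaction is non-spontaneous (proceeds in reverse).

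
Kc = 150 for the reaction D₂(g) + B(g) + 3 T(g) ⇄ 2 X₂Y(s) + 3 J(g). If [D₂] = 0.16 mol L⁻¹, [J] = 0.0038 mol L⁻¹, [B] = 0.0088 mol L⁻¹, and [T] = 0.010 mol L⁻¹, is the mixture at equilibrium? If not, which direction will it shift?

no; Q < K, reaction proceeds forward

(X₂Y is a pure solid — omitted from Qc.)
Qc = [J]³ / ([D₂]·[B]·[T]³) = (0.0038)³ / ((0.16)·(0.0088)·(0.010)³) = 39
Qc = 39 < Kc = 150: net forward reaction.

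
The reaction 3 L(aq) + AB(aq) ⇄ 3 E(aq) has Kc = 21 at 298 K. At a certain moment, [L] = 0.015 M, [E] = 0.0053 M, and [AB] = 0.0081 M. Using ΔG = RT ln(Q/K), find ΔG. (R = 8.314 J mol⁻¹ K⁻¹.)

Qc = [E]³ / ([L]³·[AB]) = (0.0053)³ / ((0.015)³·(0.0081)) = 5.45
ΔG = RT ln(Qc/Kc) = (8.314 J mol⁻¹ K⁻¹)(298 K) × ln(5.45/21)
   = (2.478 kJ/mol)(-1.349) = -3.34 kJ/mol
ΔG < 0, so the forward reaction is spontaneous (proceeds forward).

ΔG = -3.34 kJ/mol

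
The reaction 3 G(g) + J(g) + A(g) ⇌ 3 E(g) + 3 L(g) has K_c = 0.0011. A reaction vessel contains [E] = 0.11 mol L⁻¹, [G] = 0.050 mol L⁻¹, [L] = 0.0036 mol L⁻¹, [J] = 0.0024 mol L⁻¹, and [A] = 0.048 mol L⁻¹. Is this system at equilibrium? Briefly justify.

no; Q > K, reaction proceeds in reverse

Q_c = [E]³·[L]³ / ([G]³·[J]·[A]) = (0.11)³·(0.0036)³ / ((0.050)³·(0.0024)·(0.048)) = 0.0043
Q_c = 0.0043 > K_c = 0.0011: net reverse reaction.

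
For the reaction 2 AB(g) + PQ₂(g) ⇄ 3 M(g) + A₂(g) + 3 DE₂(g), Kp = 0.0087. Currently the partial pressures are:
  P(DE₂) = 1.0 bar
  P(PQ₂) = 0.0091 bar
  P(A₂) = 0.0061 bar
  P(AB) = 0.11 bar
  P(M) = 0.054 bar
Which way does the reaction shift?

no net change (already at equilibrium)

Qp = P(M)³·P(A₂)·P(DE₂)³ / (P(AB)²·P(PQ₂)) = (0.054)³·(0.0061)·(1.0)³ / ((0.11)²·(0.0091)) = 0.0087
Qp = 0.0087 = Kp, so the system is already at equilibrium.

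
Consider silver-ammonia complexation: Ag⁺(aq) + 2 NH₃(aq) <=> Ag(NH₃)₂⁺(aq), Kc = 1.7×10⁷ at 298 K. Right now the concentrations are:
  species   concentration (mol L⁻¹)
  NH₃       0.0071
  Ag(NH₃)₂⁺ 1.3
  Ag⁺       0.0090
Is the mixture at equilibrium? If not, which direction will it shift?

no; Q < K, reaction proceeds forward

Qc = [Ag(NH₃)₂⁺] / ([Ag⁺]·[NH₃]²) = (1.3) / ((0.0090)·(0.0071)²) = 2.9×10⁶
Qc = 2.9×10⁶ < Kc = 1.7×10⁷: net forward reaction.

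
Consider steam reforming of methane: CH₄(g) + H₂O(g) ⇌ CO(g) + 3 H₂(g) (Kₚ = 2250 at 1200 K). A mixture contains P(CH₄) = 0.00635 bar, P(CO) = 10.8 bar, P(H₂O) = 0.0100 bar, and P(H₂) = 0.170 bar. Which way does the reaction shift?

to the right

Qₚ = P(CO)·P(H₂)³ / (P(CH₄)·P(H₂O)) = (10.8)·(0.170)³ / ((0.00635)·(0.0100)) = 836
Qₚ = 836 < Kₚ = 2250, so the forward reaction proceeds.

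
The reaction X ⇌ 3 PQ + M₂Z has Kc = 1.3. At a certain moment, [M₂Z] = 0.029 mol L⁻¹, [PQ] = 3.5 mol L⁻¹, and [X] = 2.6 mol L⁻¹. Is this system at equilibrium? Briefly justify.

Qc = [PQ]³·[M₂Z] / [X] = (3.5)³·(0.029) / (2.6) = 0.48
Qc = 0.48 < Kc = 1.3: net forward reaction.

no; Q < K, reaction proceeds forward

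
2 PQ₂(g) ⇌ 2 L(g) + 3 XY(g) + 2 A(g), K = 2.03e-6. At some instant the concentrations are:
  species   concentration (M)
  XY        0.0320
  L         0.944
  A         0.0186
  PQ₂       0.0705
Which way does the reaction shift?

Q = [L]²·[XY]³·[A]² / [PQ₂]² = (0.944)²·(0.0320)³·(0.0186)² / (0.0705)² = 2.03e-6
Q = 2.03e-6 = K, so the system is already at equilibrium.

neither direction; the system is at equilibrium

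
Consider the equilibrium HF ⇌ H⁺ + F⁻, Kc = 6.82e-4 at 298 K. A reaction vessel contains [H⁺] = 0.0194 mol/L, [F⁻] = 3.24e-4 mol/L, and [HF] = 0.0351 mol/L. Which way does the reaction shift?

Qc = [H⁺]·[F⁻] / [HF] = (0.0194)·(3.24e-4) / (0.0351) = 1.79e-4
Qc = 1.79e-4 < Kc = 6.82e-4, so the forward reaction proceeds.

to the right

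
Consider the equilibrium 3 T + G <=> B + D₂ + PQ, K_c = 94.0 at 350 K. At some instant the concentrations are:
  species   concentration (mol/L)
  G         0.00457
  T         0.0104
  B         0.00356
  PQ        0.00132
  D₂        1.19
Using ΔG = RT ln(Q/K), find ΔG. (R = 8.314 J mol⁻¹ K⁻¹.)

Q_c = [B]·[D₂]·[PQ] / ([T]³·[G]) = (0.00356)·(1.19)·(0.00132) / ((0.0104)³·(0.00457)) = 1090
ΔG = RT ln(Q_c/K_c) = (8.314 J mol⁻¹ K⁻¹)(350 K) × ln(1090/94.0)
   = (2.910 kJ/mol)(2.451) = 7.13 kJ/mol
ΔG > 0, so the forward reaction is non-spontaneous (proceeds in reverse).

ΔG = 7.13 kJ/mol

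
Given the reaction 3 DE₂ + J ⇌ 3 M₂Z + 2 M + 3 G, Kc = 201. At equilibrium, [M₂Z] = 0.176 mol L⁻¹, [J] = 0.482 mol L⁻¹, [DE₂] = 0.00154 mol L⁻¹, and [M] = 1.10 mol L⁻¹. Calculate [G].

At equilibrium, Kc = [M₂Z]³·[M]²·[G]³ / ([DE₂]³·[J]) = 201.
(0.176)³·(1.10)²·([G])³ / ((0.00154)³·(0.482)) = 201
[G]³ = 5.36×10⁻⁵ ⇒ [G] = 0.0377 mol L⁻¹

[G] = 0.0377 mol L⁻¹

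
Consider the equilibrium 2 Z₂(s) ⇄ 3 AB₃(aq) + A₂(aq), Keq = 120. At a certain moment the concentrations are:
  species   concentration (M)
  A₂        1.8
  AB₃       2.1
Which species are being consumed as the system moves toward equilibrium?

(Z₂ is a pure solid — omitted from Q.)
Q = [AB₃]³·[A₂] = (2.1)³·(1.8) = 17
Q = 17 < Keq = 120: net forward reaction.

Z₂ (reactants)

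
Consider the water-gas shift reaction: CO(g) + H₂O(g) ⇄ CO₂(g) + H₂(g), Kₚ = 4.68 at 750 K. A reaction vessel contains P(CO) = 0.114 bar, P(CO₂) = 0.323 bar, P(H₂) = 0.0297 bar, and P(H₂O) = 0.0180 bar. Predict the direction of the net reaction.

no net change (already at equilibrium)

Qₚ = P(CO₂)·P(H₂) / (P(CO)·P(H₂O)) = (0.323)·(0.0297) / ((0.114)·(0.0180)) = 4.68
Qₚ = 4.68 = Kₚ, so the system is already at equilibrium.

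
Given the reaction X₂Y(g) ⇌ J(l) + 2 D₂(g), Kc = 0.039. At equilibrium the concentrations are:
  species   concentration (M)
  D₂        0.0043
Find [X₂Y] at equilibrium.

[X₂Y] = 4.7×10⁻⁴ M

(J is a pure liquid — omitted from Kc.)
At equilibrium, Kc = [D₂]² / [X₂Y] = 0.039.
(0.0043)² / ([X₂Y]) = 0.039
[X₂Y] = 4.74×10⁻⁴ = 4.7×10⁻⁴ M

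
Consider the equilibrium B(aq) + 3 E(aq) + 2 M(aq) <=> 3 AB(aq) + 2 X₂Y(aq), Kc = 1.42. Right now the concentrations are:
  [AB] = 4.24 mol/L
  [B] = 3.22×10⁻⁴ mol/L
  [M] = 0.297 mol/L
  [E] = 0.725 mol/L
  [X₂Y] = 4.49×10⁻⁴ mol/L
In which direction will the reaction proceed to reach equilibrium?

Qc = [AB]³·[X₂Y]² / ([B]·[E]³·[M]²) = (4.24)³·(4.49×10⁻⁴)² / ((3.22×10⁻⁴)·(0.725)³·(0.297)²) = 1.42
Qc = 1.42 = Kc, so the system is already at equilibrium.

no net change (already at equilibrium)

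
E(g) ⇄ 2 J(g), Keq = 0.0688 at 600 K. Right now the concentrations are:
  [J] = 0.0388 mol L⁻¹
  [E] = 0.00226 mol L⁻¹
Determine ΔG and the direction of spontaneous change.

ΔG = 11.3 kJ/mol; the forward reaction is non-spontaneous

Q = [J]² / [E] = (0.0388)² / (0.00226) = 0.666
ΔG = RT ln(Q/Keq) = (8.314 J mol⁻¹ K⁻¹)(600 K) × ln(0.666/0.0688)
   = (4.988 kJ/mol)(2.270) = 11.3 kJ/mol
ΔG > 0, so the forward reaction is non-spontaneous (proceeds in reverse).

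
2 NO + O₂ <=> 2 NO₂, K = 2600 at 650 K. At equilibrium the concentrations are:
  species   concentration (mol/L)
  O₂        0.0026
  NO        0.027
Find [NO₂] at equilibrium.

[NO₂] = 0.070 mol/L

At equilibrium, K = [NO₂]² / ([NO]²·[O₂]) = 2600.
([NO₂])² / ((0.027)²·(0.0026)) = 2600
[NO₂]² = 0.00493 ⇒ [NO₂] = 0.070 mol/L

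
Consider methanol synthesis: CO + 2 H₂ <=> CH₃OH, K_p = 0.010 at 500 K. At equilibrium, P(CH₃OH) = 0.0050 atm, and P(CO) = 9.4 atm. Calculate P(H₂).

At equilibrium, K_p = P(CH₃OH) / (P(CO)·P(H₂)²) = 0.010.
(0.0050) / ((9.4)·(P(H₂))²) = 0.010
P(H₂)² = 0.0532 ⇒ P(H₂) = 0.23 atm

P(H₂) = 0.23 atm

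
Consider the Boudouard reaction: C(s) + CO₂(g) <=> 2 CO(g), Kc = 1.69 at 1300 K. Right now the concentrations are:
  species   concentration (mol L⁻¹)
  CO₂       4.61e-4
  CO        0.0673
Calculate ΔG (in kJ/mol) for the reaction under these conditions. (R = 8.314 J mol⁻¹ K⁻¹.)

ΔG = 19.0 kJ/mol

(C is a pure solid — omitted from Qc.)
Qc = [CO]² / [CO₂] = (0.0673)² / (4.61e-4) = 9.82
ΔG = RT ln(Qc/Kc) = (8.314 J mol⁻¹ K⁻¹)(1300 K) × ln(9.82/1.69)
   = (10.81 kJ/mol)(1.760) = 19.0 kJ/mol
ΔG > 0, so the forward reaction is non-spontaneous (proceeds in reverse).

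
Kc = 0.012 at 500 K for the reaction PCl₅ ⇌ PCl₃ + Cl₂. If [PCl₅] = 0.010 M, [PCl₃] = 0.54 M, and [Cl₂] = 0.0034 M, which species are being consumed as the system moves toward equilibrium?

Qc = [PCl₃]·[Cl₂] / [PCl₅] = (0.54)·(0.0034) / (0.010) = 0.18
Qc = 0.18 > Kc = 0.012: net reverse reaction.

PCl₃, Cl₂ (products)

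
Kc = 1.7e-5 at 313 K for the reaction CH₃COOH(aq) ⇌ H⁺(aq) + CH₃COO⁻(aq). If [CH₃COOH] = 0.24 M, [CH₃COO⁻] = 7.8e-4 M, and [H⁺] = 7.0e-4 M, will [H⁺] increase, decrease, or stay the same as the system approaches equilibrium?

Qc = [H⁺]·[CH₃COO⁻] / [CH₃COOH] = (7.0e-4)·(7.8e-4) / (0.24) = 2.3e-6
Qc = 2.3e-6 < Kc = 1.7e-5: net forward reaction.
H⁺ is a product, so it increases.

increase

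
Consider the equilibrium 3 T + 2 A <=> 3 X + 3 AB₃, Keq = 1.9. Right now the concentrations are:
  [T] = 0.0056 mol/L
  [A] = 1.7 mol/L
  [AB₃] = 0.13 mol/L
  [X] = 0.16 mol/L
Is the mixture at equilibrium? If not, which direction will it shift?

Q = [X]³·[AB₃]³ / ([T]³·[A]²) = (0.16)³·(0.13)³ / ((0.0056)³·(1.7)²) = 18
Q = 18 > Keq = 1.9: net reverse reaction.

no; Q > K, reaction proceeds in reverse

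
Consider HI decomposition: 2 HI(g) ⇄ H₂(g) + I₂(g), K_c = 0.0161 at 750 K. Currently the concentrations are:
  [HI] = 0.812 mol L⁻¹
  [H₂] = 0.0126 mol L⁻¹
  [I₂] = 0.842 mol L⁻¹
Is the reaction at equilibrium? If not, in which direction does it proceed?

no net change (already at equilibrium)

Q_c = [H₂]·[I₂] / [HI]² = (0.0126)·(0.842) / (0.812)² = 0.0161
Q_c = 0.0161 = K_c, so the system is already at equilibrium.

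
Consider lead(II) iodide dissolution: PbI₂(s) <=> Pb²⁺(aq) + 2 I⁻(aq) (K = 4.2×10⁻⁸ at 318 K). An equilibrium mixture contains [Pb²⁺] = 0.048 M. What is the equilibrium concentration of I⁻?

(PbI₂ is a pure solid — omitted from K.)
At equilibrium, K = [Pb²⁺]·[I⁻]² = 4.2×10⁻⁸.
(0.048)·([I⁻])² = 4.2×10⁻⁸
[I⁻]² = 8.75×10⁻⁷ ⇒ [I⁻] = 9.4×10⁻⁴ M

[I⁻] = 9.4×10⁻⁴ M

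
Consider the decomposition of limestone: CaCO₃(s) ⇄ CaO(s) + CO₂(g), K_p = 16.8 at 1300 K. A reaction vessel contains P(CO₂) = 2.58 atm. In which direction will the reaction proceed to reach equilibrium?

(CaCO₃, CaO are pure solids — omitted from Q_p.)
Q_p = P(CO₂) = 2.58
Q_p = 2.58 < K_p = 16.8, so the forward reaction proceeds.

to the right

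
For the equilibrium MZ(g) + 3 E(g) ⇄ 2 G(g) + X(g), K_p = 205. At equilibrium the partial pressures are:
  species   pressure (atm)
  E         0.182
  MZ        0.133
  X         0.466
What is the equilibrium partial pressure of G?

P(G) = 0.594 atm

At equilibrium, K_p = P(G)²·P(X) / (P(MZ)·P(E)³) = 205.
(P(G))²·(0.466) / ((0.133)·(0.182)³) = 205
P(G)² = 0.353 ⇒ P(G) = 0.594 atm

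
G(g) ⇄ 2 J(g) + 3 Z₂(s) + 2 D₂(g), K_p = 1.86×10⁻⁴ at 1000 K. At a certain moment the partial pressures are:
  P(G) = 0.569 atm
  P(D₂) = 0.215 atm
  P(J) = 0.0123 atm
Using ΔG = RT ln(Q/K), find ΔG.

ΔG = -22.6 kJ/mol

(Z₂ is a pure solid — omitted from Q_p.)
Q_p = P(J)²·P(D₂)² / P(G) = (0.0123)²·(0.215)² / (0.569) = 1.23×10⁻⁵
ΔG = RT ln(Q_p/K_p) = (8.314 J mol⁻¹ K⁻¹)(1000 K) × ln(1.23×10⁻⁵/1.86×10⁻⁴)
   = (8.314 kJ/mol)(-2.716) = -22.6 kJ/mol
ΔG < 0, so the forward reaction is spontaneous (proceeds forward).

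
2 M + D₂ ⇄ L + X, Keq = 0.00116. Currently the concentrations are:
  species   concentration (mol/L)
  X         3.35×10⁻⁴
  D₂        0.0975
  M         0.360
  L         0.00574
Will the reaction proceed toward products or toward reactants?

forward (toward products)

Q = [L]·[X] / ([M]²·[D₂]) = (0.00574)·(3.35×10⁻⁴) / ((0.360)²·(0.0975)) = 1.52×10⁻⁴
Q = 1.52×10⁻⁴ < Keq = 0.00116, so the forward reaction proceeds.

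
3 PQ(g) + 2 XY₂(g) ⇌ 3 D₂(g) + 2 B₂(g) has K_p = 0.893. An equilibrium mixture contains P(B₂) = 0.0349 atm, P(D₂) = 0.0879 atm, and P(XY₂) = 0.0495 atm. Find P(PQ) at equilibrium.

At equilibrium, K_p = P(D₂)³·P(B₂)² / (P(PQ)³·P(XY₂)²) = 0.893.
(0.0879)³·(0.0349)² / ((P(PQ))³·(0.0495)²) = 0.893
P(PQ)³ = 3.78×10⁻⁴ ⇒ P(PQ) = 0.0723 atm

P(PQ) = 0.0723 atm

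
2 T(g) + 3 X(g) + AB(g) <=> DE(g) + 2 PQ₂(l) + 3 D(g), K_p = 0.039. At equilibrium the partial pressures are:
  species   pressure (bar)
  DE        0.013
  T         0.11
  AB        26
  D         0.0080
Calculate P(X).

(PQ₂ is a pure liquid — omitted from K_p.)
At equilibrium, K_p = P(DE)·P(D)³ / (P(T)²·P(X)³·P(AB)) = 0.039.
(0.013)·(0.0080)³ / ((0.11)²·(P(X))³·(26)) = 0.039
P(X)³ = 5.42×10⁻⁷ ⇒ P(X) = 0.0082 bar

P(X) = 0.0082 bar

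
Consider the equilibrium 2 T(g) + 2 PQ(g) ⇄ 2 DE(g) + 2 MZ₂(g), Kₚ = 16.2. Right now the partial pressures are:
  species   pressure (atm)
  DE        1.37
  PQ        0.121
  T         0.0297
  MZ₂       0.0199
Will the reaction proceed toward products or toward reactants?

Qₚ = P(DE)²·P(MZ₂)² / (P(T)²·P(PQ)²) = (1.37)²·(0.0199)² / ((0.0297)²·(0.121)²) = 57.6
Qₚ = 57.6 > Kₚ = 16.2, so the reverse reaction proceeds.

toward reactants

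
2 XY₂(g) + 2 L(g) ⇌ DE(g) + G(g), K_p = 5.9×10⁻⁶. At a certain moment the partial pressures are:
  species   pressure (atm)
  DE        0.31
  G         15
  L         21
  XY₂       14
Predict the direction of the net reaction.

Q_p = P(DE)·P(G) / (P(XY₂)²·P(L)²) = (0.31)·(15) / ((14)²·(21)²) = 5.4×10⁻⁵
Q_p = 5.4×10⁻⁵ > K_p = 5.9×10⁻⁶, so the reverse reaction proceeds.

to the left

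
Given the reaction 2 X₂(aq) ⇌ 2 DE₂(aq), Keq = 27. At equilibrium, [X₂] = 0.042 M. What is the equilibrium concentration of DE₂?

At equilibrium, Keq = [DE₂]² / [X₂]² = 27.
([DE₂])² / (0.042)² = 27
[DE₂]² = 0.0476 ⇒ [DE₂] = 0.22 M

[DE₂] = 0.22 M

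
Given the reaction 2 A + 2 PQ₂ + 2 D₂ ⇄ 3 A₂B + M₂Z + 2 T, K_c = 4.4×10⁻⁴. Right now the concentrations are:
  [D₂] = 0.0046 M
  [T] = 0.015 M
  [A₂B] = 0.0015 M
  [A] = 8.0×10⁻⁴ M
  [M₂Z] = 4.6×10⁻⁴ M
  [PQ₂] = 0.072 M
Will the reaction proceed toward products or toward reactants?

in the reverse direction

Q_c = [A₂B]³·[M₂Z]·[T]² / ([A]²·[PQ₂]²·[D₂]²) = (0.0015)³·(4.6×10⁻⁴)·(0.015)² / ((8.0×10⁻⁴)²·(0.072)²·(0.0046)²) = 0.0050
Q_c = 0.0050 > K_c = 4.4×10⁻⁴, so the reverse reaction proceeds.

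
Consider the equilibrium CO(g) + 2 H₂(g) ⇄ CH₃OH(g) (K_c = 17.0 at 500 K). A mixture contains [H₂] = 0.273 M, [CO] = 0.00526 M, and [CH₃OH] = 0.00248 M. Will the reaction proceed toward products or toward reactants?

Q_c = [CH₃OH] / ([CO]·[H₂]²) = (0.00248) / ((0.00526)·(0.273)²) = 6.33
Q_c = 6.33 < K_c = 17.0, so the forward reaction proceeds.

forward (toward products)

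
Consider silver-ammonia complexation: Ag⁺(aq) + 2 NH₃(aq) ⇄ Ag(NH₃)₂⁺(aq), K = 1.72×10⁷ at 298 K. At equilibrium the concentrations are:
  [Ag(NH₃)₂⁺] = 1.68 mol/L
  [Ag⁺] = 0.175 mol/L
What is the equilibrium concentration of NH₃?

[NH₃] = 7.47×10⁻⁴ mol/L

At equilibrium, K = [Ag(NH₃)₂⁺] / ([Ag⁺]·[NH₃]²) = 1.72×10⁷.
(1.68) / ((0.175)·([NH₃])²) = 1.72×10⁷
[NH₃]² = 5.58×10⁻⁷ ⇒ [NH₃] = 7.47×10⁻⁴ mol/L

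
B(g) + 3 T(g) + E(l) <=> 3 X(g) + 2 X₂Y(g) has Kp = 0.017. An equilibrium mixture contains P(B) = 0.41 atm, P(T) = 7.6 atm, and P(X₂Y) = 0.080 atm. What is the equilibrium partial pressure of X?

P(X) = 7.8 atm

(E is a pure liquid — omitted from Kp.)
At equilibrium, Kp = P(X)³·P(X₂Y)² / (P(B)·P(T)³) = 0.017.
(P(X))³·(0.080)² / ((0.41)·(7.6)³) = 0.017
P(X)³ = 478 ⇒ P(X) = 7.8 atm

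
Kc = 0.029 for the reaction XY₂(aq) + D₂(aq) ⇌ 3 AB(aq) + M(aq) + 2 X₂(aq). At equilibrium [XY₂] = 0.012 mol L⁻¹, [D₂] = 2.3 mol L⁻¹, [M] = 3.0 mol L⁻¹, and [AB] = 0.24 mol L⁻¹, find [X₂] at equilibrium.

[X₂] = 0.14 mol L⁻¹

At equilibrium, Kc = [AB]³·[M]·[X₂]² / ([XY₂]·[D₂]) = 0.029.
(0.24)³·(3.0)·([X₂])² / ((0.012)·(2.3)) = 0.029
[X₂]² = 0.0193 ⇒ [X₂] = 0.14 mol L⁻¹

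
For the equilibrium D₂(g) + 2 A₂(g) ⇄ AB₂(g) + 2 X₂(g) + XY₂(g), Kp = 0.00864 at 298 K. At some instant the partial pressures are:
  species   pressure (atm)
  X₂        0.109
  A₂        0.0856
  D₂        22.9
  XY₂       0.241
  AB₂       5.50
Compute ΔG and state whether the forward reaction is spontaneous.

ΔG = 5.91 kJ/mol; the forward reaction is non-spontaneous

Qp = P(AB₂)·P(X₂)²·P(XY₂) / (P(D₂)·P(A₂)²) = (5.50)·(0.109)²·(0.241) / ((22.9)·(0.0856)²) = 0.0939
ΔG = RT ln(Qp/Kp) = (8.314 J mol⁻¹ K⁻¹)(298 K) × ln(0.0939/0.00864)
   = (2.478 kJ/mol)(2.386) = 5.91 kJ/mol
ΔG > 0, so the forward reaction is non-spontaneous (proceeds in reverse).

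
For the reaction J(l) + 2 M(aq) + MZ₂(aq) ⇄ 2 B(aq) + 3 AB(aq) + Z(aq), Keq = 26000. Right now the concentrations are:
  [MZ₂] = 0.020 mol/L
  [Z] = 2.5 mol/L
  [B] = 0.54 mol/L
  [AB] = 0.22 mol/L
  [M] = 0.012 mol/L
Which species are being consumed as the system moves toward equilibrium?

J, M, MZ₂ (reactants)

(J is a pure liquid — omitted from Q.)
Q = [B]²·[AB]³·[Z] / ([M]²·[MZ₂]) = (0.54)²·(0.22)³·(2.5) / ((0.012)²·(0.020)) = 2700
Q = 2700 < Keq = 26000: net forward reaction.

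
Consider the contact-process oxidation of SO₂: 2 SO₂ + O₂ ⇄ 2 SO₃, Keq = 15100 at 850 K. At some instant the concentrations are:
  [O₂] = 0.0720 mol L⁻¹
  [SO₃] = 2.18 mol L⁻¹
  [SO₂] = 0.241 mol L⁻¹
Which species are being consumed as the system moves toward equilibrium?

Q = [SO₃]² / ([SO₂]²·[O₂]) = (2.18)² / ((0.241)²·(0.0720)) = 1140
Q = 1140 < Keq = 15100: net forward reaction.

SO₂, O₂ (reactants)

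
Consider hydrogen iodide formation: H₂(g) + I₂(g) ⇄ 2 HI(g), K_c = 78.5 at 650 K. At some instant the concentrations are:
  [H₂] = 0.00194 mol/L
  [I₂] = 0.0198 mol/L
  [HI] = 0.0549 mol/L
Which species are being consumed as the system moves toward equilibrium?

Q_c = [HI]² / ([H₂]·[I₂]) = (0.0549)² / ((0.00194)·(0.0198)) = 78.5
Q_c = 78.5 = K_c; the system is at equilibrium.

none (at equilibrium)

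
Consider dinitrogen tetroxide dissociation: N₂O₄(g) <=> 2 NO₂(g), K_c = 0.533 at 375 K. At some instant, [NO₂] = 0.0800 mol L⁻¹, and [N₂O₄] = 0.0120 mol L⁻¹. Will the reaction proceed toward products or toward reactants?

Q_c = [NO₂]² / [N₂O₄] = (0.0800)² / (0.0120) = 0.533
Q_c = 0.533 = K_c, so the system is already at equilibrium.

neither direction; the system is at equilibrium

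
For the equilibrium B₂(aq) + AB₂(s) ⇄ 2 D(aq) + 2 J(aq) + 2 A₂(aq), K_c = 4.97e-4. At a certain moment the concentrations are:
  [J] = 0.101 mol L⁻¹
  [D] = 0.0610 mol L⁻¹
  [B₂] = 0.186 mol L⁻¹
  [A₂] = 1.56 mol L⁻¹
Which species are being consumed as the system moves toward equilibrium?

(AB₂ is a pure solid — omitted from Q_c.)
Q_c = [D]²·[J]²·[A₂]² / [B₂] = (0.0610)²·(0.101)²·(1.56)² / (0.186) = 4.97e-4
Q_c = 4.97e-4 = K_c; the system is at equilibrium.

none (at equilibrium)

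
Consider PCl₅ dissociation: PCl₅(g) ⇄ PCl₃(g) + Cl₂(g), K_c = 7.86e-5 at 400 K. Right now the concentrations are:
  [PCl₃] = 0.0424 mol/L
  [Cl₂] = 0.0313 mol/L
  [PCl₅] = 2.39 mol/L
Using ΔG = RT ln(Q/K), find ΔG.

Q_c = [PCl₃]·[Cl₂] / [PCl₅] = (0.0424)·(0.0313) / (2.39) = 5.55e-4
ΔG = RT ln(Q_c/K_c) = (8.314 J mol⁻¹ K⁻¹)(400 K) × ln(5.55e-4/7.86e-5)
   = (3.326 kJ/mol)(1.955) = 6.50 kJ/mol
ΔG > 0, so the forward reaction is non-spontaneous (proceeds in reverse).

ΔG = 6.50 kJ/mol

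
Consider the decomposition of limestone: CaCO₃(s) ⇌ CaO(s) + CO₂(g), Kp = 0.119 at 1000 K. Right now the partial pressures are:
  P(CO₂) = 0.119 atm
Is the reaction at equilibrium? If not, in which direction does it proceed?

at equilibrium

(CaCO₃, CaO are pure solids — omitted from Qp.)
Qp = P(CO₂) = 0.119
Qp = 0.119 = Kp, so the system is already at equilibrium.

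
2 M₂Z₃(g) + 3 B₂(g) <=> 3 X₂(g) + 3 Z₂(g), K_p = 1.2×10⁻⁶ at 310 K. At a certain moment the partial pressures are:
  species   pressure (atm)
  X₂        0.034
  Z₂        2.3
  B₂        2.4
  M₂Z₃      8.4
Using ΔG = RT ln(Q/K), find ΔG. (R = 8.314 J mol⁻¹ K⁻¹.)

ΔG = -2.31 kJ/mol

Q_p = P(X₂)³·P(Z₂)³ / (P(M₂Z₃)²·P(B₂)³) = (0.034)³·(2.3)³ / ((8.4)²·(2.4)³) = 4.90×10⁻⁷
ΔG = RT ln(Q_p/K_p) = (8.314 J mol⁻¹ K⁻¹)(310 K) × ln(4.90×10⁻⁷/1.2×10⁻⁶)
   = (2.577 kJ/mol)(-0.8957) = -2.31 kJ/mol
ΔG < 0, so the forward reaction is spontaneous (proceeds forward).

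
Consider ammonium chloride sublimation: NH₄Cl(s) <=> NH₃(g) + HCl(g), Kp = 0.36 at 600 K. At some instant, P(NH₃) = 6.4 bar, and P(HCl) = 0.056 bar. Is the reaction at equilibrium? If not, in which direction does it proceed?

(NH₄Cl is a pure solid — omitted from Qp.)
Qp = P(NH₃)·P(HCl) = (6.4)·(0.056) = 0.36
Qp = 0.36 = Kp, so the system is already at equilibrium.

neither direction; the system is at equilibrium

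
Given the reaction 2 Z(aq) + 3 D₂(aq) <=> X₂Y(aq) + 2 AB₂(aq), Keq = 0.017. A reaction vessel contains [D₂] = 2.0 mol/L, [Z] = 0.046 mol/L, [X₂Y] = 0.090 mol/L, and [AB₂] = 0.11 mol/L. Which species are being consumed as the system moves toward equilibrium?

Q = [X₂Y]·[AB₂]² / ([Z]²·[D₂]³) = (0.090)·(0.11)² / ((0.046)²·(2.0)³) = 0.064
Q = 0.064 > Keq = 0.017: net reverse reaction.

X₂Y, AB₂ (products)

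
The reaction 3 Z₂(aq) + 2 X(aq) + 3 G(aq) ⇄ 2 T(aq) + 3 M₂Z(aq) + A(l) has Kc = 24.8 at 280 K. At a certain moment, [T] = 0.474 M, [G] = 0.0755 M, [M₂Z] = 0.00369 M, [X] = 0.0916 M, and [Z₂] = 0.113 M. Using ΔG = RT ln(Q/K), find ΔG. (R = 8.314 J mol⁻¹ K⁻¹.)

(A is a pure liquid — omitted from Qc.)
Qc = [T]²·[M₂Z]³ / ([Z₂]³·[X]²·[G]³) = (0.474)²·(0.00369)³ / ((0.113)³·(0.0916)²·(0.0755)³) = 2.17
ΔG = RT ln(Qc/Kc) = (8.314 J mol⁻¹ K⁻¹)(280 K) × ln(2.17/24.8)
   = (2.328 kJ/mol)(-2.436) = -5.67 kJ/mol
ΔG < 0, so the forward reaction is spontaneous (proceeds forward).

ΔG = -5.67 kJ/mol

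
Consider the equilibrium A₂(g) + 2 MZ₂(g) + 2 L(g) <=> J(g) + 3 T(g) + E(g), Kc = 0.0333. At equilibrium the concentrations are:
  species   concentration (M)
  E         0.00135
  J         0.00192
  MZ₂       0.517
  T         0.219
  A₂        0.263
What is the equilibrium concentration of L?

[L] = 0.00341 M

At equilibrium, Kc = [J]·[T]³·[E] / ([A₂]·[MZ₂]²·[L]²) = 0.0333.
(0.00192)·(0.219)³·(0.00135) / ((0.263)·(0.517)²·([L])²) = 0.0333
[L]² = 1.16e-5 ⇒ [L] = 0.00341 M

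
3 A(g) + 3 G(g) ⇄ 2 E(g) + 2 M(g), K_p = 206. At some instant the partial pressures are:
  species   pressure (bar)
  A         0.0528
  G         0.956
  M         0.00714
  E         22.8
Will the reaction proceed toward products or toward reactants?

at equilibrium

Q_p = P(E)²·P(M)² / (P(A)³·P(G)³) = (22.8)²·(0.00714)² / ((0.0528)³·(0.956)³) = 206
Q_p = 206 = K_p, so the system is already at equilibrium.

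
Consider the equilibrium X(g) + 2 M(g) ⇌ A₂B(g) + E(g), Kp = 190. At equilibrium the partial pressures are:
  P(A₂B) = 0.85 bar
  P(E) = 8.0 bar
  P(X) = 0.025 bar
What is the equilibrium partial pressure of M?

At equilibrium, Kp = P(A₂B)·P(E) / (P(X)·P(M)²) = 190.
(0.85)·(8.0) / ((0.025)·(P(M))²) = 190
P(M)² = 1.43 ⇒ P(M) = 1.2 bar

P(M) = 1.2 bar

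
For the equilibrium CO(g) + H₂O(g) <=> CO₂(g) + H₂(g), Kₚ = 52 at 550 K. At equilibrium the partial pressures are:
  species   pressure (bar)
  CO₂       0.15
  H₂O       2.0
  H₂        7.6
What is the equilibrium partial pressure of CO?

P(CO) = 0.011 bar

At equilibrium, Kₚ = P(CO₂)·P(H₂) / (P(CO)·P(H₂O)) = 52.
(0.15)·(7.6) / ((P(CO))·(2.0)) = 52
P(CO) = 0.0110 = 0.011 bar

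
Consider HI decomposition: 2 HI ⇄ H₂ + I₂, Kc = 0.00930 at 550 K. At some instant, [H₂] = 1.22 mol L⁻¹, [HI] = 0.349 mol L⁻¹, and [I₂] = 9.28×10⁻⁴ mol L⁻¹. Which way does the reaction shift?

Qc = [H₂]·[I₂] / [HI]² = (1.22)·(9.28×10⁻⁴) / (0.349)² = 0.00930
Qc = 0.00930 = Kc, so the system is already at equilibrium.

neither direction; the system is at equilibrium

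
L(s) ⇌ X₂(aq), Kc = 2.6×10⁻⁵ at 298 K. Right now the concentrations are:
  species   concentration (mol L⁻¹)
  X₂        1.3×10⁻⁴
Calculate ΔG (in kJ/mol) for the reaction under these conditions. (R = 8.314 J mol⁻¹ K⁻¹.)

ΔG = 3.99 kJ/mol

(L is a pure solid — omitted from Qc.)
Qc = [X₂] = 1.30×10⁻⁴
ΔG = RT ln(Qc/Kc) = (8.314 J mol⁻¹ K⁻¹)(298 K) × ln(1.30×10⁻⁴/2.6×10⁻⁵)
   = (2.478 kJ/mol)(1.609) = 3.99 kJ/mol
ΔG > 0, so the forward reaction is non-spontaneous (proceeds in reverse).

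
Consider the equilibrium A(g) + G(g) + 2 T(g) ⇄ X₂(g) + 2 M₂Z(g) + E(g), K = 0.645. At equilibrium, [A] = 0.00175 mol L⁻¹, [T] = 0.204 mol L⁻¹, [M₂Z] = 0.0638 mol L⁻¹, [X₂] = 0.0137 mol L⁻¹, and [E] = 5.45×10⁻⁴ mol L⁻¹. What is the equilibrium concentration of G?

[G] = 6.47×10⁻⁴ mol L⁻¹

At equilibrium, K = [X₂]·[M₂Z]²·[E] / ([A]·[G]·[T]²) = 0.645.
(0.0137)·(0.0638)²·(5.45×10⁻⁴) / ((0.00175)·([G])·(0.204)²) = 0.645
[G] = 6.47×10⁻⁴ mol L⁻¹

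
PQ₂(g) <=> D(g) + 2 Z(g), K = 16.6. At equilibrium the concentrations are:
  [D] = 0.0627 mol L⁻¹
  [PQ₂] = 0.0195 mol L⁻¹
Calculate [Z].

At equilibrium, K = [D]·[Z]² / [PQ₂] = 16.6.
(0.0627)·([Z])² / (0.0195) = 16.6
[Z]² = 5.16 ⇒ [Z] = 2.27 mol L⁻¹

[Z] = 2.27 mol L⁻¹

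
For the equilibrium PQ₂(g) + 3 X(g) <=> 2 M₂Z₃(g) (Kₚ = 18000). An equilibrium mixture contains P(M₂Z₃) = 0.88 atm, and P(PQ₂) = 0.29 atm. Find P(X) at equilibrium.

P(X) = 0.053 atm

At equilibrium, Kₚ = P(M₂Z₃)² / (P(PQ₂)·P(X)³) = 18000.
(0.88)² / ((0.29)·(P(X))³) = 18000
P(X)³ = 1.48×10⁻⁴ ⇒ P(X) = 0.053 atm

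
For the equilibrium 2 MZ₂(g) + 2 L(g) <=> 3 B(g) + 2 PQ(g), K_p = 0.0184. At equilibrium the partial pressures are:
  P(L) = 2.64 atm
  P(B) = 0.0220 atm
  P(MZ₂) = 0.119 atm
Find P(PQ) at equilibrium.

P(PQ) = 13.1 atm

At equilibrium, K_p = P(B)³·P(PQ)² / (P(MZ₂)²·P(L)²) = 0.0184.
(0.0220)³·(P(PQ))² / ((0.119)²·(2.64)²) = 0.0184
P(PQ)² = 171 ⇒ P(PQ) = 13.1 atm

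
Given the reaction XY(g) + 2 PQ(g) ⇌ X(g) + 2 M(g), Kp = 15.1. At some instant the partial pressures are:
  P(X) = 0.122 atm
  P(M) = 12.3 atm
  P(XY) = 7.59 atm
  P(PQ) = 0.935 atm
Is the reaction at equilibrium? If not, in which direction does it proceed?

forward (toward products)

Qp = P(X)·P(M)² / (P(XY)·P(PQ)²) = (0.122)·(12.3)² / ((7.59)·(0.935)²) = 2.78
Qp = 2.78 < Kp = 15.1, so the forward reaction proceeds.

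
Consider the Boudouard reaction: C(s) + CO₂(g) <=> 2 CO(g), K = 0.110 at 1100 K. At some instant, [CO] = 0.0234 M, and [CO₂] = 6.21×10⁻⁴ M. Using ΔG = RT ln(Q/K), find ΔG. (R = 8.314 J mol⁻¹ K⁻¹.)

(C is a pure solid — omitted from Q.)
Q = [CO]² / [CO₂] = (0.0234)² / (6.21×10⁻⁴) = 0.882
ΔG = RT ln(Q/K) = (8.314 J mol⁻¹ K⁻¹)(1100 K) × ln(0.882/0.110)
   = (9.145 kJ/mol)(2.082) = 19.0 kJ/mol
ΔG > 0, so the forward reaction is non-spontaneous (proceeds in reverse).

ΔG = 19.0 kJ/mol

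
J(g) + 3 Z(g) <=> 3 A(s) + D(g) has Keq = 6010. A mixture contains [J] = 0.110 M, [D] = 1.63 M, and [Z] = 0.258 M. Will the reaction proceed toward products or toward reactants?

to the right

(A is a pure solid — omitted from Q.)
Q = [D] / ([J]·[Z]³) = (1.63) / ((0.110)·(0.258)³) = 863
Q = 863 < Keq = 6010, so the forward reaction proceeds.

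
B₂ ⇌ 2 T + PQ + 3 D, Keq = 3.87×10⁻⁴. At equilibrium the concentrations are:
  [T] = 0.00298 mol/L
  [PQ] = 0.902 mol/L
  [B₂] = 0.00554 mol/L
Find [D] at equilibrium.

At equilibrium, Keq = [T]²·[PQ]·[D]³ / [B₂] = 3.87×10⁻⁴.
(0.00298)²·(0.902)·([D])³ / (0.00554) = 3.87×10⁻⁴
[D]³ = 0.268 ⇒ [D] = 0.644 mol/L

[D] = 0.644 mol/L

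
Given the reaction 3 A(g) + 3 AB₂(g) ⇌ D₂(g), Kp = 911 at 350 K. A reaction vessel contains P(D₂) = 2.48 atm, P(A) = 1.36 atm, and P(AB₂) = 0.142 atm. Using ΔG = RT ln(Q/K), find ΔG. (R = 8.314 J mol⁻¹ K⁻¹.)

Qp = P(D₂) / (P(A)³·P(AB₂)³) = (2.48) / ((1.36)³·(0.142)³) = 344
ΔG = RT ln(Qp/Kp) = (8.314 J mol⁻¹ K⁻¹)(350 K) × ln(344/911)
   = (2.910 kJ/mol)(-0.9739) = -2.83 kJ/mol
ΔG < 0, so the forward reaction is spontaneous (proceeds forward).

ΔG = -2.83 kJ/mol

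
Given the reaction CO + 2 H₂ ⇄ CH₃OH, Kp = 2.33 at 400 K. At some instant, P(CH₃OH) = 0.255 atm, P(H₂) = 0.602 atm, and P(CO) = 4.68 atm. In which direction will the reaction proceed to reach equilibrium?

Qp = P(CH₃OH) / (P(CO)·P(H₂)²) = (0.255) / ((4.68)·(0.602)²) = 0.150
Qp = 0.150 < Kp = 2.33, so the forward reaction proceeds.

in the forward direction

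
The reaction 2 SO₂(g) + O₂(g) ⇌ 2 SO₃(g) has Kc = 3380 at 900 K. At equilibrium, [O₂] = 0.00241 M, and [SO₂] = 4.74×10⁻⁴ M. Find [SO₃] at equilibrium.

[SO₃] = 0.00135 M

At equilibrium, Kc = [SO₃]² / ([SO₂]²·[O₂]) = 3380.
([SO₃])² / ((4.74×10⁻⁴)²·(0.00241)) = 3380
[SO₃]² = 1.83×10⁻⁶ ⇒ [SO₃] = 0.00135 M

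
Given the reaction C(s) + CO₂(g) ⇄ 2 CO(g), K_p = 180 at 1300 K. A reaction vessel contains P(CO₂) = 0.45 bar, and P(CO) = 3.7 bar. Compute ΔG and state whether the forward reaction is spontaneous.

(C is a pure solid — omitted from Q_p.)
Q_p = P(CO)² / P(CO₂) = (3.7)² / (0.45) = 30.4
ΔG = RT ln(Q_p/K_p) = (8.314 J mol⁻¹ K⁻¹)(1300 K) × ln(30.4/180)
   = (10.81 kJ/mol)(-1.779) = -19.2 kJ/mol
ΔG < 0, so the forward reaction is spontaneous (proceeds forward).

ΔG = -19.2 kJ/mol; the forward reaction is spontaneous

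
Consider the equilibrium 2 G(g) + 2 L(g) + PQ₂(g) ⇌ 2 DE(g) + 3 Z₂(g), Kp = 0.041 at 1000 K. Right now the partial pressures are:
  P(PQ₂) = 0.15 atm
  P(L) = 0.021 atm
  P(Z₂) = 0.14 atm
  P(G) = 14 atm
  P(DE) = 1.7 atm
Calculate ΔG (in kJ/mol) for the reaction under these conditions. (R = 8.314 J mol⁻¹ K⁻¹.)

ΔG = 22.5 kJ/mol

Qp = P(DE)²·P(Z₂)³ / (P(G)²·P(L)²·P(PQ₂)) = (1.7)²·(0.14)³ / ((14)²·(0.021)²·(0.15)) = 0.612
ΔG = RT ln(Qp/Kp) = (8.314 J mol⁻¹ K⁻¹)(1000 K) × ln(0.612/0.041)
   = (8.314 kJ/mol)(2.703) = 22.5 kJ/mol
ΔG > 0, so the forward reaction is non-spontaneous (proceeds in reverse).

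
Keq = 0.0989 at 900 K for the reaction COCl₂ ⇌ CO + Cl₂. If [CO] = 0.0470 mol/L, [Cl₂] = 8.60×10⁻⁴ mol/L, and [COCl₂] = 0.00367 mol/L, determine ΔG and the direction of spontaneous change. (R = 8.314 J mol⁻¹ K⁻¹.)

Q = [CO]·[Cl₂] / [COCl₂] = (0.0470)·(8.60×10⁻⁴) / (0.00367) = 0.0110
ΔG = RT ln(Q/Keq) = (8.314 J mol⁻¹ K⁻¹)(900 K) × ln(0.0110/0.0989)
   = (7.483 kJ/mol)(-2.196) = -16.4 kJ/mol
ΔG < 0, so the forward reaction is spontaneous (proceeds forward).

ΔG = -16.4 kJ/mol; the forward reaction is spontaneous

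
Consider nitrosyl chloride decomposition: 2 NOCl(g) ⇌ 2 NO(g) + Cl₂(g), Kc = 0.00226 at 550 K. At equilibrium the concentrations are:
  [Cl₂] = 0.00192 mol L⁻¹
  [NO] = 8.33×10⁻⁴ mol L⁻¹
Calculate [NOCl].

[NOCl] = 7.68×10⁻⁴ mol L⁻¹

At equilibrium, Kc = [NO]²·[Cl₂] / [NOCl]² = 0.00226.
(8.33×10⁻⁴)²·(0.00192) / ([NOCl])² = 0.00226
[NOCl]² = 5.89×10⁻⁷ ⇒ [NOCl] = 7.68×10⁻⁴ mol L⁻¹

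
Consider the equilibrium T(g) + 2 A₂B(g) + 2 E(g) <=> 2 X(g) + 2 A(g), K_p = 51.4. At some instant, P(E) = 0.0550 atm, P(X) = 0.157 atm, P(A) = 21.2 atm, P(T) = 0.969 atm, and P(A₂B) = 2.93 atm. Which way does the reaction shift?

to the left

Q_p = P(X)²·P(A)² / (P(T)·P(A₂B)²·P(E)²) = (0.157)²·(21.2)² / ((0.969)·(2.93)²·(0.0550)²) = 440
Q_p = 440 > K_p = 51.4, so the reverse reaction proceeds.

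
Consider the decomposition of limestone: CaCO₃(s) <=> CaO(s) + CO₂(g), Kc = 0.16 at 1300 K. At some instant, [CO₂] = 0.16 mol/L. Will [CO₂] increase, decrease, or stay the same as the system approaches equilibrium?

(CaCO₃, CaO are pure solids — omitted from Qc.)
Qc = [CO₂] = 0.16
Qc = 0.16 = Kc; the system is at equilibrium.

stay the same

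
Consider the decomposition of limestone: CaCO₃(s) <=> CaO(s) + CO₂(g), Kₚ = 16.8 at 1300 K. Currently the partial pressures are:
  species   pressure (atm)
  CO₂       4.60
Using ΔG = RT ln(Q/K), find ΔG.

ΔG = -14.0 kJ/mol

(CaCO₃, CaO are pure solids — omitted from Qₚ.)
Qₚ = P(CO₂) = 4.60
ΔG = RT ln(Qₚ/Kₚ) = (8.314 J mol⁻¹ K⁻¹)(1300 K) × ln(4.60/16.8)
   = (10.81 kJ/mol)(-1.295) = -14.0 kJ/mol
ΔG < 0, so the forward reaction is spontaneous (proceeds forward).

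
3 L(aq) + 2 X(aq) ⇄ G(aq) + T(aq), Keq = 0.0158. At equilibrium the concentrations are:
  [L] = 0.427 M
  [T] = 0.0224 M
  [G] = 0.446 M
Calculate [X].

At equilibrium, Keq = [G]·[T] / ([L]³·[X]²) = 0.0158.
(0.446)·(0.0224) / ((0.427)³·([X])²) = 0.0158
[X]² = 8.12 ⇒ [X] = 2.85 M

[X] = 2.85 M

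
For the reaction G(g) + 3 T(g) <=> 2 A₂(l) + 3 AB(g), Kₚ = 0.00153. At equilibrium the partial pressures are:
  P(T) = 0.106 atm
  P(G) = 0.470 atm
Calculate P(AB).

(A₂ is a pure liquid — omitted from Kₚ.)
At equilibrium, Kₚ = P(AB)³ / (P(G)·P(T)³) = 0.00153.
(P(AB))³ / ((0.470)·(0.106)³) = 0.00153
P(AB)³ = 8.56×10⁻⁷ ⇒ P(AB) = 0.00950 atm

P(AB) = 0.00950 atm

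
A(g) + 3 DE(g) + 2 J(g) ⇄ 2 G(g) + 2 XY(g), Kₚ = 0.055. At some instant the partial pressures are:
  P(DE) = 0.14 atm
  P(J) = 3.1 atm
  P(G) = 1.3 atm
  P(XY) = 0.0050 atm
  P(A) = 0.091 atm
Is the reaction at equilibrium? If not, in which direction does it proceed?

Qₚ = P(G)²·P(XY)² / (P(A)·P(DE)³·P(J)²) = (1.3)²·(0.0050)² / ((0.091)·(0.14)³·(3.1)²) = 0.018
Qₚ = 0.018 < Kₚ = 0.055, so the forward reaction proceeds.

in the forward direction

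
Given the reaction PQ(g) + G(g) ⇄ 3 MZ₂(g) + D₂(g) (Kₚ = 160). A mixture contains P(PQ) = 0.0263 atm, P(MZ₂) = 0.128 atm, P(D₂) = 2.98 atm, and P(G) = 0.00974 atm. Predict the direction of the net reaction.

forward (toward products)

Qₚ = P(MZ₂)³·P(D₂) / (P(PQ)·P(G)) = (0.128)³·(2.98) / ((0.0263)·(0.00974)) = 24.4
Qₚ = 24.4 < Kₚ = 160, so the forward reaction proceeds.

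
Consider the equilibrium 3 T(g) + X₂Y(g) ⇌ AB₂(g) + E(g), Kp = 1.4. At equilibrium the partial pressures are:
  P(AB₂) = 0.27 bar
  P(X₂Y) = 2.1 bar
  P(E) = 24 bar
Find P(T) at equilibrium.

P(T) = 1.3 bar

At equilibrium, Kp = P(AB₂)·P(E) / (P(T)³·P(X₂Y)) = 1.4.
(0.27)·(24) / ((P(T))³·(2.1)) = 1.4
P(T)³ = 2.20 ⇒ P(T) = 1.3 bar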